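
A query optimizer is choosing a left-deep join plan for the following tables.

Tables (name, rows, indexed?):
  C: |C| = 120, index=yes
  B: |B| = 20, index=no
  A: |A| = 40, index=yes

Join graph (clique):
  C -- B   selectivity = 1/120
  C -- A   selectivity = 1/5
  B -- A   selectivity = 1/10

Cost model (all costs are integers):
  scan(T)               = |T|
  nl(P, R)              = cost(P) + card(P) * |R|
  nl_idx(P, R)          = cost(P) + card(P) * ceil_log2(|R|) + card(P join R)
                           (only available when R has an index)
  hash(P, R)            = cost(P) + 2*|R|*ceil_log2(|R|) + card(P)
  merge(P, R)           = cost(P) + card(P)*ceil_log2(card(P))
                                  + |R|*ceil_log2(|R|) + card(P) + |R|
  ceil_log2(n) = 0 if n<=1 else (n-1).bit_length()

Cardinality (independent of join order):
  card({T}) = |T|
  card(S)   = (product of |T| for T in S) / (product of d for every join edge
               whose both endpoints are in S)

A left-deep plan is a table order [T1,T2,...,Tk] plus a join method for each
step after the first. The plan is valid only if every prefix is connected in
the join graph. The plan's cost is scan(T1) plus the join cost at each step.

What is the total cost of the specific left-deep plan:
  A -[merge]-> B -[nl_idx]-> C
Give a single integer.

step 1: scan A: cost=40, card=40
step 2: join B via merge
    card(P join B) = 40*20/(10) = 80
    cost = 40 + 40*6 + 20*5 + 40 + 20 = 440
step 3: join C via nl_idx
    card(P join C) = 80*120/(120*5) = 16
    cost = 440 + 80*7 + 16 = 1016

1016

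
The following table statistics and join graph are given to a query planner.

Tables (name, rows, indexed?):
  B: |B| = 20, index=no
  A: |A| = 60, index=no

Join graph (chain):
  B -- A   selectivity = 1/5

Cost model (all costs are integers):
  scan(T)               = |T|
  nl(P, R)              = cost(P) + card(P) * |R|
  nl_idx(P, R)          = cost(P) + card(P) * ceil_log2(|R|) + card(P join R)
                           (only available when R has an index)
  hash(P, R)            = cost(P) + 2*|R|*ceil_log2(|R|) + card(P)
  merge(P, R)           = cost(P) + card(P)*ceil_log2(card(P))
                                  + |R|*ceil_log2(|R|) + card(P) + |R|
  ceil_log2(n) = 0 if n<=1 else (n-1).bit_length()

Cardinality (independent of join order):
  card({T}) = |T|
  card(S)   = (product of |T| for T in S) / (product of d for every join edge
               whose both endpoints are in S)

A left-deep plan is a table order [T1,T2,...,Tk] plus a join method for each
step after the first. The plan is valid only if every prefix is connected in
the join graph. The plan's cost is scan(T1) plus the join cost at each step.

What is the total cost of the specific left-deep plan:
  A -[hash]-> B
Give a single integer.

step 1: scan A: cost=60, card=60
step 2: join B via hash
    card(P join B) = 60*20/(5) = 240
    cost = 60 + 2*20*5 + 60 = 320

320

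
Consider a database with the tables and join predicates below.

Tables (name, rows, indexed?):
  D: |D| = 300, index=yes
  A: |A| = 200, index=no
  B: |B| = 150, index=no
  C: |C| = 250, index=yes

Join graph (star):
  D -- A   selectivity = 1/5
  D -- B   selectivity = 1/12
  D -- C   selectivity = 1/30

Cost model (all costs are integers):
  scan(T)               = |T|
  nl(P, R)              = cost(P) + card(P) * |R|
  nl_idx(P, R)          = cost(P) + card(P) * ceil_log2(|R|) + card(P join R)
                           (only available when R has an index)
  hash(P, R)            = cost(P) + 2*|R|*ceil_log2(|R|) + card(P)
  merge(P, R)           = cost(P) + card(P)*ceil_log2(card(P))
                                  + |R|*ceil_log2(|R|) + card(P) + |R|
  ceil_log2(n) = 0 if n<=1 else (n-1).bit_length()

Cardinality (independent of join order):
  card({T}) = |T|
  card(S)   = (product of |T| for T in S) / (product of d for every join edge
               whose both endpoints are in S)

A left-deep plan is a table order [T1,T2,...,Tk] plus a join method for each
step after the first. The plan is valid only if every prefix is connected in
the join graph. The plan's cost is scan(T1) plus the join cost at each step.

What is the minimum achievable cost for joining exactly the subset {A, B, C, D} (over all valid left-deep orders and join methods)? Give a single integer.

Selinger DP over subsets of {A,B,C,D}:
  {D}: scan cost=300, card=300
  {A}: scan cost=200, card=200
  {B}: scan cost=150, card=150
  {C}: scan cost=250, card=250
  {AD}: card=12000; try (A,hash)→3800, (D,merge)→5000, (A,merge)→5100, (D,hash)→5800, (D,nl_idx)→14000, (D,nl)→60200 …(+1); best=3800 via (A,hash)
  {BD}: card=3750; try (B,hash)→3000, (D,merge)→4500, (B,merge)→4650, (D,nl_idx)→5250, (D,hash)→5700, (D,nl)→45150 …(+1); best=3000 via (B,hash)
  {CD}: card=2500; try (C,hash)→4600, (D,nl_idx)→5000, (C,nl_idx)→5200, (D,merge)→5500, (C,merge)→5550, (D,hash)→5900 …(+2); best=4600 via (C,hash)
  {ABD}: card=150000; try (A,hash)→9950, (B,hash)→18200, (A,merge)→53550, (B,merge)→185150, (A,nl)→753000, (B,nl)→1803800; best=9950 via (A,hash)
  {ACD}: card=100000; try (A,hash)→10300, (C,hash)→19800, (A,merge)→38900, (C,merge)→186050, (C,nl_idx)→199800, (A,nl)→504600 …(+1); best=10300 via (A,hash)
  {BCD}: card=31250; try (B,hash)→9500, (C,hash)→10750, (B,merge)→38450, (C,merge)→54000, (C,nl_idx)→64250, (B,nl)→379600 …(+1); best=9500 via (B,hash)
  {ABCD}: card=1250000; try (A,hash)→43950, (B,hash)→112700, (C,hash)→163950, (A,merge)→511300, (B,merge)→1811650, (C,nl_idx)→2459950 …(+4); best=43950 via (A,hash)

43950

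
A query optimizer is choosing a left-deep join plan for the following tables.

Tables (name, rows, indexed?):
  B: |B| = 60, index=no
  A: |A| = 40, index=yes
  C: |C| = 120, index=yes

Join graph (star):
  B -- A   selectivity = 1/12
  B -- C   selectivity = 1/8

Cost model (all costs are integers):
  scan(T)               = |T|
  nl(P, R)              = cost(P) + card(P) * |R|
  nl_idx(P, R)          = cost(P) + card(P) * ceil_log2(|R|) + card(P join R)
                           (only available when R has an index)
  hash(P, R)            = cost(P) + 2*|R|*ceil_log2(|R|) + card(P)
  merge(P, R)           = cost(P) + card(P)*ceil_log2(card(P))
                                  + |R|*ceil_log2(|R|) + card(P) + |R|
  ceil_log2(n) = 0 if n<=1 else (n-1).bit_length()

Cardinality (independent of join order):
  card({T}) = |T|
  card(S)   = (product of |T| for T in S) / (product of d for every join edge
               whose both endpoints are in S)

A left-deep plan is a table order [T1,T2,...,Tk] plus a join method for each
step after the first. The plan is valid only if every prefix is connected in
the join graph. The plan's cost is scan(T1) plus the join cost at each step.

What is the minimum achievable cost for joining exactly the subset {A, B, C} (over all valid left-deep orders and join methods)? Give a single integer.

Selinger DP over subsets of {A,B,C}:
  {B}: scan cost=60, card=60
  {A}: scan cost=40, card=40
  {C}: scan cost=120, card=120
  {AB}: card=200; try (A,hash)→600, (A,nl_idx)→620, (B,merge)→740, (A,merge)→760, (B,hash)→800, (B,nl)→2440 …(+1); best=600 via (A,hash)
  {BC}: card=900; try (B,hash)→960, (C,nl_idx)→1380, (C,merge)→1440, (B,merge)→1500, (C,hash)→1800, (C,nl)→7260 …(+1); best=960 via (B,hash)
  {ABC}: card=3000; try (A,hash)→2340, (C,hash)→2480, (C,merge)→3360, (C,nl_idx)→5000, (A,nl_idx)→9360, (A,merge)→11140 …(+2); best=2340 via (A,hash)

2340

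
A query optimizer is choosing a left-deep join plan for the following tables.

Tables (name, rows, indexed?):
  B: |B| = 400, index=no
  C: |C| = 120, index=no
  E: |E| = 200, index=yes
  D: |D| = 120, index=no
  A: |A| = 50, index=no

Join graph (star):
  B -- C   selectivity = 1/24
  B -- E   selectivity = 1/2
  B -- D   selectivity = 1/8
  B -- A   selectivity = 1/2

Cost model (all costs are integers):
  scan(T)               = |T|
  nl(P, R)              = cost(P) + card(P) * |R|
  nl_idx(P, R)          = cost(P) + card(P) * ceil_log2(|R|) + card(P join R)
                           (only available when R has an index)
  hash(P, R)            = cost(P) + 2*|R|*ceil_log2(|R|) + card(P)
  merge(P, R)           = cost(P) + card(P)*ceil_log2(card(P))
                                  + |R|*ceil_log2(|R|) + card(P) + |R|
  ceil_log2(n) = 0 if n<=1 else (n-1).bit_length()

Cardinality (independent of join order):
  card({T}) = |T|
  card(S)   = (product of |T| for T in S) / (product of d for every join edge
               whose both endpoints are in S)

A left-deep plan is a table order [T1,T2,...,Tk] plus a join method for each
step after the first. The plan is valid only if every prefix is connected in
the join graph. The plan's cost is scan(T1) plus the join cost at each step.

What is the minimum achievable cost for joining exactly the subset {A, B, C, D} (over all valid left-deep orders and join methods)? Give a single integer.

Selinger DP over subsets of {A,B,C,D}:
  {B}: scan cost=400, card=400
  {C}: scan cost=120, card=120
  {D}: scan cost=120, card=120
  {A}: scan cost=50, card=50
  {BC}: card=2000; try (C,hash)→2480, (B,merge)→5080, (C,merge)→5360, (B,hash)→7440, (B,nl)→48120, (C,nl)→48400; best=2480 via (C,hash)
  {BD}: card=6000; try (D,hash)→2480, (B,merge)→5080, (D,merge)→5360, (B,hash)→7440, (B,nl)→48120, (D,nl)→48400; best=2480 via (D,hash)
  {AB}: card=10000; try (A,hash)→1400, (B,merge)→4400, (A,merge)→4750, (B,hash)→7300, (B,nl)→20050, (A,nl)→20400; best=1400 via (A,hash)
  {BCD}: card=30000; try (D,hash)→6160, (C,hash)→10160, (D,merge)→27440, (C,merge)→87440, (D,nl)→242480, (C,nl)→722480; best=6160 via (D,hash)
  {ABC}: card=50000; try (A,hash)→5080, (C,hash)→13080, (A,merge)→26830, (A,nl)→102480, (C,merge)→152360, (C,nl)→1201400; best=5080 via (A,hash)
  {ABD}: card=150000; try (A,hash)→9080, (D,hash)→13080, (A,merge)→86830, (D,merge)→152360, (A,nl)→302480, (D,nl)→1201400; best=9080 via (A,hash)
  {ABCD}: card=750000; try (A,hash)→36760, (D,hash)→56760, (C,hash)→160760, (A,merge)→486510, (D,merge)→856040, (A,nl)→1506160 …(+3); best=36760 via (A,hash)

36760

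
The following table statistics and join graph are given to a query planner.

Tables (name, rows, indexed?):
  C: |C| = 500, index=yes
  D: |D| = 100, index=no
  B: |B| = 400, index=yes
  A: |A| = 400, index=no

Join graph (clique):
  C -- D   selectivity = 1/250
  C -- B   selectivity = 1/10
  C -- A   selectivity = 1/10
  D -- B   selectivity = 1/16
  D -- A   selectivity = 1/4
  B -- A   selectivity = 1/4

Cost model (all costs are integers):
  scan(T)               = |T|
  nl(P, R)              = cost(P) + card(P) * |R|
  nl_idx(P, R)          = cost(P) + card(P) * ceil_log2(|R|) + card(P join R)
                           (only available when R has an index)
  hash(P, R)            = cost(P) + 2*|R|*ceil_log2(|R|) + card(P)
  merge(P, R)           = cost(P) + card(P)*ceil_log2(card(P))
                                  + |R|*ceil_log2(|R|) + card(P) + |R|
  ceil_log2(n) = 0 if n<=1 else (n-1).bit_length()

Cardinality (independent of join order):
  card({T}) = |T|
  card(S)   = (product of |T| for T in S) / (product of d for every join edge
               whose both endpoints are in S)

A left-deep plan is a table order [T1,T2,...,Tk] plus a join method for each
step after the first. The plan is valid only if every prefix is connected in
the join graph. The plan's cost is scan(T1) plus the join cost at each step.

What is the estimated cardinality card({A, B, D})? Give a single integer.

Tables in S: A(400), B(400), D(100)
Edges inside S: D-B(d=16), D-A(d=4), B-A(d=4)
numerator = 400 * 400 * 100 = 16000000
denominator = 16 * 4 * 4 = 256
card(S) = 16000000 / 256 = 62500

62500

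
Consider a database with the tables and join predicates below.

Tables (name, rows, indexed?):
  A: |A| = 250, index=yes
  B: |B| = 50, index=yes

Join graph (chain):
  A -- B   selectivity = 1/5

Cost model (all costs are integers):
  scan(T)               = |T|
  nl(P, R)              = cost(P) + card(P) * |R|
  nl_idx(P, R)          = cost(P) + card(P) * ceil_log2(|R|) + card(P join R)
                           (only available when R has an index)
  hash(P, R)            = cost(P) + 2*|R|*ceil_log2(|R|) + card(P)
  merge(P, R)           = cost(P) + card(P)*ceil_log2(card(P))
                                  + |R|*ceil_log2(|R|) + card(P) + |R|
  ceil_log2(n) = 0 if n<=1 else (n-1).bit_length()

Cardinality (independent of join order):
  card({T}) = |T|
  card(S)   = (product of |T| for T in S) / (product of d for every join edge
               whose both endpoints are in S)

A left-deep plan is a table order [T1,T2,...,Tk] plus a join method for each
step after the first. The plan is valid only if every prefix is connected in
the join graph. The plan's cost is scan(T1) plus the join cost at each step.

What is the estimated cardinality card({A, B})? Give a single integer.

2500

Tables in S: A(250), B(50)
Edges inside S: A-B(d=5)
numerator = 250 * 50 = 12500
denominator = 5 = 5
card(S) = 12500 / 5 = 2500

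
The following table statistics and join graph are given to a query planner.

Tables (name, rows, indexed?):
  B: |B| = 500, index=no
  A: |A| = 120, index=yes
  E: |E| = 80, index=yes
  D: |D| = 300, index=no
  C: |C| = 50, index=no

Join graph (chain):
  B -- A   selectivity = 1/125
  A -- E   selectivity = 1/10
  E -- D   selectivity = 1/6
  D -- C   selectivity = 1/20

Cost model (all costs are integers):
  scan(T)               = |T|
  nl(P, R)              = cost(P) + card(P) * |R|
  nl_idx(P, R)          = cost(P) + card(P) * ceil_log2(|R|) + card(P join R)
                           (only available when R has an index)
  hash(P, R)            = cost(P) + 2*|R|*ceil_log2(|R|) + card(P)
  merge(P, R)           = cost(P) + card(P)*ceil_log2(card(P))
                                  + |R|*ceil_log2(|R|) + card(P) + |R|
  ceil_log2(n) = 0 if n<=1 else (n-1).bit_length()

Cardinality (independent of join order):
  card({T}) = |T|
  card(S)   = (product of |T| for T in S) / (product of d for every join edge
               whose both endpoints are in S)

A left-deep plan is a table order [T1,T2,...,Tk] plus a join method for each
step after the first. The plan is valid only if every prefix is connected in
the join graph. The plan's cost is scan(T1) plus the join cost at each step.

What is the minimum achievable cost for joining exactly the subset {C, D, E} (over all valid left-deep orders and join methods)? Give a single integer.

3070

Selinger DP over subsets of {C,D,E}:
  {E}: scan cost=80, card=80
  {D}: scan cost=300, card=300
  {C}: scan cost=50, card=50
  {DE}: card=4000; try (E,hash)→1720, (D,merge)→3720, (E,merge)→3940, (D,hash)→5560, (E,nl_idx)→6400, (D,nl)→24080 …(+1); best=1720 via (E,hash)
  {CD}: card=750; try (C,hash)→1200, (D,merge)→3400, (C,merge)→3650, (D,hash)→5500, (D,nl)→15050, (C,nl)→15300; best=1200 via (C,hash)
  {CDE}: card=10000; try (E,hash)→3070, (C,hash)→6320, (E,merge)→10090, (E,nl_idx)→16450, (C,merge)→54070, (E,nl)→61200 …(+1); best=3070 via (E,hash)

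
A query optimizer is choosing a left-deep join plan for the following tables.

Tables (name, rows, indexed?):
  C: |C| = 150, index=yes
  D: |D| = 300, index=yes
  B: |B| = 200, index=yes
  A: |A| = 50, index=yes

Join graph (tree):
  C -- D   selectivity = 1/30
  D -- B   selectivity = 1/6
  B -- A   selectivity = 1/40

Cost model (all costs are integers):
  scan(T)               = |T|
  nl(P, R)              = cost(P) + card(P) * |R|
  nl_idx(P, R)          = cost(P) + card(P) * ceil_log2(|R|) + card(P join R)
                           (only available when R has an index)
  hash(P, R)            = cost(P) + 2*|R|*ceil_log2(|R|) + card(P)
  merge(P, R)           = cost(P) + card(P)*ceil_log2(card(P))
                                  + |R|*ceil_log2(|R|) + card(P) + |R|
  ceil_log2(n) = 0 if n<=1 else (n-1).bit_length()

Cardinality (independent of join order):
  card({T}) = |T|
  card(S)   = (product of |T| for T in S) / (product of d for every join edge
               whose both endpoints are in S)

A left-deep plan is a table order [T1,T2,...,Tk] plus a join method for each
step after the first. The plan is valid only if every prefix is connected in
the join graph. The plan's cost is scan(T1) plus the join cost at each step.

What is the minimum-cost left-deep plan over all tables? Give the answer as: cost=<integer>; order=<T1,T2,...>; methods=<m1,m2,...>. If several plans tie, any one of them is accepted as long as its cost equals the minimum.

Selinger DP (subsets sized 1..n):
  {C}: scan cost=150, card=150
  {D}: scan cost=300, card=300
  {B}: scan cost=200, card=200
  {A}: scan cost=50, card=50
  {CD}: card=1500; try (D,nl_idx)→3000, (C,hash)→3000, (C,nl_idx)→4200, (D,merge)→4500, (C,merge)→4650, (D,hash)→5700 …(+2); best=3000 via (D,nl_idx)
  {BD}: card=10000; try (B,hash)→3800, (D,merge)→5000, (B,merge)→5100, (D,hash)→5800, (D,nl_idx)→12000, (B,nl_idx)→12700 …(+2); best=3800 via (B,hash)
  {AB}: card=250; try (B,nl_idx)→700, (A,hash)→1000, (A,nl_idx)→1650, (B,merge)→2200, (A,merge)→2350, (B,hash)→3300 …(+2); best=700 via (B,nl_idx)
  {BCD}: card=50000; try (B,hash)→7700, (C,hash)→16200, (B,merge)→22800, (B,nl_idx)→65000, (C,nl_idx)→133800, (C,merge)→155150 …(+2); best=7700 via (B,hash)
  {ABD}: card=12500; try (D,merge)→5950, (D,hash)→6350, (A,hash)→14400, (D,nl_idx)→15450, (D,nl)→75700, (A,nl_idx)→76300 …(+2); best=5950 via (D,merge)
  {ABCD}: card=62500; try (C,hash)→20850, (A,hash)→58300, (C,nl_idx)→168450, (C,merge)→194800, (A,nl_idx)→370200, (A,merge)→858050 …(+2); best=20850 via (C,hash)

cost=20850; order=A,B,D,C; methods=nl_idx,merge,hash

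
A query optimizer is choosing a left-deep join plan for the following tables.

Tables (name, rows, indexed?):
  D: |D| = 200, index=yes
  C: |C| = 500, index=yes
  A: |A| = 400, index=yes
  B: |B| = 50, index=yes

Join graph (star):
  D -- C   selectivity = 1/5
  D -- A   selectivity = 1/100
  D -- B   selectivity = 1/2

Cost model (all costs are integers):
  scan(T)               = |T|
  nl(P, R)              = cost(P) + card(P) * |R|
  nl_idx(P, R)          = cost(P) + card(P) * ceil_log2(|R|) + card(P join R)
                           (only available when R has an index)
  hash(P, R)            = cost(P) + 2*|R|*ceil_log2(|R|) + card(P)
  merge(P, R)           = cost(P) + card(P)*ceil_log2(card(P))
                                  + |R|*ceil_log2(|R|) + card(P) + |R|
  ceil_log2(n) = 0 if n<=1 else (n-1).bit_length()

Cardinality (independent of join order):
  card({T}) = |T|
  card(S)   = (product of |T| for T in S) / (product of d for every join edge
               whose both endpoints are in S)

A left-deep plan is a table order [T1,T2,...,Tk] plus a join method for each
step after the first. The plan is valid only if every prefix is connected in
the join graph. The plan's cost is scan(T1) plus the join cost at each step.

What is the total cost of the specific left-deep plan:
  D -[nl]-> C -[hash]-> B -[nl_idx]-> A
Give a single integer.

step 1: scan D: cost=200, card=200
step 2: join C via nl
    card(P join C) = 200*500/(5) = 20000
    cost = 200 + 200*500 = 100200
step 3: join B via hash
    card(P join B) = 20000*50/(2) = 500000
    cost = 100200 + 2*50*6 + 20000 = 120800
step 4: join A via nl_idx
    card(P join A) = 500000*400/(100) = 2000000
    cost = 120800 + 500000*9 + 2000000 = 6620800

6620800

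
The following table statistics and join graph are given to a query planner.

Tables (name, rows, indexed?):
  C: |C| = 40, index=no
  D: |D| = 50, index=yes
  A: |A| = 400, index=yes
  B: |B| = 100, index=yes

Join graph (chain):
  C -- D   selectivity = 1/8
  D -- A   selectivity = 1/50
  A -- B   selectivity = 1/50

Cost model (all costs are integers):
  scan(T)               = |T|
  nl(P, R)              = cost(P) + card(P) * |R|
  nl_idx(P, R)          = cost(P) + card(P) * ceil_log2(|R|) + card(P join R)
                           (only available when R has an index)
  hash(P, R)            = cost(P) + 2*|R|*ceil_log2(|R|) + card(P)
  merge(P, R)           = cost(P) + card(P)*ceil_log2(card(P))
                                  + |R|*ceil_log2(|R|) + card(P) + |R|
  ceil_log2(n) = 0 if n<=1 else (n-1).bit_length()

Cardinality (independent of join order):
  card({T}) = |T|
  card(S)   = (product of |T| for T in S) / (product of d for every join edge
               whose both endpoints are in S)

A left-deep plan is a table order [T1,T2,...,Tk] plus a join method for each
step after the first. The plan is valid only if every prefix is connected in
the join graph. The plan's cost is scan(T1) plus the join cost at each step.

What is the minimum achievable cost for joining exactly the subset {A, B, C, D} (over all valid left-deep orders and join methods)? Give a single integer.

Selinger DP over subsets of {A,B,C,D}:
  {C}: scan cost=40, card=40
  {D}: scan cost=50, card=50
  {A}: scan cost=400, card=400
  {B}: scan cost=100, card=100
  {CD}: card=250; try (D,nl_idx)→530, (C,hash)→580, (D,merge)→670, (D,hash)→680, (C,merge)→680, (D,nl)→2040 …(+1); best=530 via (D,nl_idx)
  {AD}: card=400; try (A,nl_idx)→900, (D,hash)→1400, (D,nl_idx)→3200, (A,merge)→4400, (D,merge)→4750, (A,hash)→7300 …(+2); best=900 via (A,nl_idx)
  {AB}: card=800; try (A,nl_idx)→1800, (B,hash)→2200, (B,nl_idx)→4000, (A,merge)→4900, (B,merge)→5200, (A,hash)→7400 …(+2); best=1800 via (A,nl_idx)
  {ACD}: card=2000; try (C,hash)→1780, (A,nl_idx)→4780, (C,merge)→5180, (A,merge)→6780, (A,hash)→7980, (C,nl)→16900 …(+1); best=1780 via (C,hash)
  {ABD}: card=800; try (B,hash)→2700, (D,hash)→3200, (B,nl_idx)→4500, (B,merge)→5700, (D,nl_idx)→7400, (D,merge)→10950 …(+2); best=2700 via (B,hash)
  {ABCD}: card=4000; try (C,hash)→3980, (B,hash)→5180, (C,merge)→11780, (B,nl_idx)→19780, (B,merge)→26580, (C,nl)→34700 …(+1); best=3980 via (C,hash)

3980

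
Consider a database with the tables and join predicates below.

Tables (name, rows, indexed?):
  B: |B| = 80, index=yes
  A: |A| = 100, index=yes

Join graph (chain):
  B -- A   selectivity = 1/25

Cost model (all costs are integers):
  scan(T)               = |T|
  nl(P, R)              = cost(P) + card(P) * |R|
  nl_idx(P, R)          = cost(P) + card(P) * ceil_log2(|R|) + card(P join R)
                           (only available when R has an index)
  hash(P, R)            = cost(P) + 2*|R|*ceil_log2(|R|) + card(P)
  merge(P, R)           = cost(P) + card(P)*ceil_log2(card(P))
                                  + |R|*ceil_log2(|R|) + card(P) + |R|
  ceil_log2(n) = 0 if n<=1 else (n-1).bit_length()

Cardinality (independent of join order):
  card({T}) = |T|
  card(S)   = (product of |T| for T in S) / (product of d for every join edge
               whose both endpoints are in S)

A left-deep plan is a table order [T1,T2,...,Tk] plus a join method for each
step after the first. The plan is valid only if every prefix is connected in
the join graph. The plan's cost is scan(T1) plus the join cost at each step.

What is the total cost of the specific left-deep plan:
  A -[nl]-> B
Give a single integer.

step 1: scan A: cost=100, card=100
step 2: join B via nl
    card(P join B) = 100*80/(25) = 320
    cost = 100 + 100*80 = 8100

8100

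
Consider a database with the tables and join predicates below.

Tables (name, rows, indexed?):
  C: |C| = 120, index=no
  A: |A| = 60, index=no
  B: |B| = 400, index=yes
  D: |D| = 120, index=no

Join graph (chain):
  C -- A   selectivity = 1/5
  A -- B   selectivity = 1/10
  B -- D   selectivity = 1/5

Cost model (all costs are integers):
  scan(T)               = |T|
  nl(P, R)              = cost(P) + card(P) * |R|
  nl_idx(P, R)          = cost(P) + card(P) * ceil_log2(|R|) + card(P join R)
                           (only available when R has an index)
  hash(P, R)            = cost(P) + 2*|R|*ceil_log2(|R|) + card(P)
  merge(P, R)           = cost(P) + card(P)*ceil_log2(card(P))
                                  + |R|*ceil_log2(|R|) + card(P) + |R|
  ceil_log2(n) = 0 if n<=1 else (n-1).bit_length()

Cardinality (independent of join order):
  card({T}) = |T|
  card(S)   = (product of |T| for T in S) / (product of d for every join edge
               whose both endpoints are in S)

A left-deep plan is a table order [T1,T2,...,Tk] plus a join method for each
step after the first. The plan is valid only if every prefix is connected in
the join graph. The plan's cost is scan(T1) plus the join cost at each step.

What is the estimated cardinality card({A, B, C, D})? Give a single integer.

Tables in S: A(60), B(400), C(120), D(120)
Edges inside S: C-A(d=5), A-B(d=10), B-D(d=5)
numerator = 60 * 400 * 120 * 120 = 345600000
denominator = 5 * 10 * 5 = 250
card(S) = 345600000 / 250 = 1382400

1382400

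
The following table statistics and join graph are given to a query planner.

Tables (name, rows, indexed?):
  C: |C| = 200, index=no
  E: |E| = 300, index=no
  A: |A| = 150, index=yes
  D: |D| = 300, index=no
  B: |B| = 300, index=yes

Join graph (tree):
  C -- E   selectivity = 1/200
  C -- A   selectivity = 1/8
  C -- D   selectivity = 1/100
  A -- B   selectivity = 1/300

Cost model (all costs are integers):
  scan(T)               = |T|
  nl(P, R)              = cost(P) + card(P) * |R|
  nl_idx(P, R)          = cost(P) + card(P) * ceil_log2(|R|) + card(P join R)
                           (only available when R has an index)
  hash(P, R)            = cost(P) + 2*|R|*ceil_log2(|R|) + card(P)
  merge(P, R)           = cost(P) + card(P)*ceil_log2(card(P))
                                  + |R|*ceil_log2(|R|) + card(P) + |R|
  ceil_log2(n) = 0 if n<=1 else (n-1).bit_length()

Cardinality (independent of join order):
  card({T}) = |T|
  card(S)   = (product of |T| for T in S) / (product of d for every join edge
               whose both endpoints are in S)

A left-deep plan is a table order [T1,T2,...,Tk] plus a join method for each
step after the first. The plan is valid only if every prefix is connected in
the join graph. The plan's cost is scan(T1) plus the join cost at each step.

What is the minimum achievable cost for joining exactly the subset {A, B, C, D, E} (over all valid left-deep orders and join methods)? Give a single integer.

Selinger DP over subsets of {A,B,C,D,E}:
  {C}: scan cost=200, card=200
  {E}: scan cost=300, card=300
  {A}: scan cost=150, card=150
  {D}: scan cost=300, card=300
  {B}: scan cost=300, card=300
  {CE}: card=300; try (C,hash)→3800, (E,merge)→5000, (C,merge)→5100, (E,hash)→5800, (E,nl)→60200, (C,nl)→60300; best=3800 via (C,hash)
  {AC}: card=3750; try (A,hash)→2800, (C,merge)→3300, (A,merge)→3350, (C,hash)→3500, (A,nl_idx)→5550, (C,nl)→30150 …(+1); best=2800 via (A,hash)
  {CD}: card=600; try (C,hash)→3800, (D,merge)→5000, (C,merge)→5100, (D,hash)→5800, (D,nl)→60200, (C,nl)→60300; best=3800 via (C,hash)
  {AB}: card=150; try (B,nl_idx)→1650, (A,nl_idx)→2850, (A,hash)→3000, (B,merge)→4500, (A,merge)→4650, (B,hash)→5700 …(+2); best=1650 via (B,nl_idx)
  {ACE}: card=5625; try (A,hash)→6500, (A,merge)→8150, (A,nl_idx)→11825, (E,hash)→11950, (A,nl)→48800, (E,merge)→54550 …(+1); best=6500 via (A,hash)
  {CDE}: card=900; try (D,hash)→9500, (E,hash)→9800, (D,merge)→9800, (E,merge)→13400, (D,nl)→93800, (E,nl)→183800; best=9500 via (D,hash)
  {ACD}: card=11250; try (A,hash)→6800, (A,merge)→11750, (D,hash)→11950, (A,nl_idx)→19850, (D,merge)→54550, (A,nl)→93800 …(+1); best=6800 via (A,hash)
  {ABC}: card=3750; try (C,merge)→4800, (C,hash)→5000, (B,hash)→11950, (C,nl)→31650, (B,nl_idx)→40300, (B,merge)→54550 …(+1); best=4800 via (C,merge)
  {ACDE}: card=16875; try (A,hash)→12800, (D,hash)→17525, (A,merge)→20750, (E,hash)→23450, (A,nl_idx)→33575, (D,merge)→88250 …(+4); best=12800 via (A,hash)
  {ABCE}: card=5625; try (E,hash)→13950, (B,hash)→17525, (E,merge)→56550, (B,nl_idx)→62750, (B,merge)→88250, (E,nl)→1129800 …(+1); best=13950 via (E,hash)
  {ABCD}: card=11250; try (D,hash)→13950, (B,hash)→23450, (D,merge)→56550, (B,nl_idx)→119300, (B,merge)→178550, (D,nl)→1129800 …(+1); best=13950 via (D,hash)
  {ABCDE}: card=16875; try (D,hash)→24975, (E,hash)→30600, (B,hash)→35075, (D,merge)→95700, (B,nl_idx)→181550, (E,merge)→185700 …(+4); best=24975 via (D,hash)

24975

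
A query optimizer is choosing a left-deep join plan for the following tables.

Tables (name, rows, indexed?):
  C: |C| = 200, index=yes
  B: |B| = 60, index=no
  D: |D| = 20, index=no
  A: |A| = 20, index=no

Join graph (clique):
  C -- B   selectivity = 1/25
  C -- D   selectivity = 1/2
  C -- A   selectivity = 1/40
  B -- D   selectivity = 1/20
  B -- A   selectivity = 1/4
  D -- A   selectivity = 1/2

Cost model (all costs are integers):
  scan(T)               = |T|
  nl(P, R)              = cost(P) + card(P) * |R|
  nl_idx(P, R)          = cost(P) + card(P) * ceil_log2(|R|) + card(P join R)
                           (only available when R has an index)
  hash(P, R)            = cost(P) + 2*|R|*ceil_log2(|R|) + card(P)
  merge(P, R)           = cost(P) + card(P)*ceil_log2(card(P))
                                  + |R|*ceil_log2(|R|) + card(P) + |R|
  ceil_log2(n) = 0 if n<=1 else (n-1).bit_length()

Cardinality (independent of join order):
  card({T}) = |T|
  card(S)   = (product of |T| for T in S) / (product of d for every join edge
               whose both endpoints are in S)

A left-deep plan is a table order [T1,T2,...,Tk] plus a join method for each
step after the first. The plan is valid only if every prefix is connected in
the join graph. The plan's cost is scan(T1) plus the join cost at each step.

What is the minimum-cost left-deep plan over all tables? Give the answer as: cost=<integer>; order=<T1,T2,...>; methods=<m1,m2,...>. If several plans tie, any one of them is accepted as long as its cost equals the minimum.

cost=1360; order=A,C,B,D; methods=nl_idx,hash,hash

Selinger DP (subsets sized 1..n):
  {C}: scan cost=200, card=200
  {B}: scan cost=60, card=60
  {D}: scan cost=20, card=20
  {A}: scan cost=20, card=20
  {BC}: card=480; try (C,nl_idx)→1020, (B,hash)→1120, (C,merge)→2280, (B,merge)→2420, (C,hash)→3320, (C,nl)→12060 …(+1); best=1020 via (C,nl_idx)
  {CD}: card=2000; try (D,hash)→600, (C,merge)→1940, (D,merge)→2120, (C,nl_idx)→2180, (C,hash)→3240, (C,nl)→4020 …(+1); best=600 via (D,hash)
  {AC}: card=100; try (C,nl_idx)→280, (A,hash)→600, (C,merge)→1940, (A,merge)→2120, (C,hash)→3240, (C,nl)→4020 …(+1); best=280 via (C,nl_idx)
  {BD}: card=60; try (D,hash)→320, (B,merge)→560, (D,merge)→600, (B,hash)→760, (B,nl)→1220, (D,nl)→1260; best=320 via (D,hash)
  {AB}: card=300; try (A,hash)→320, (B,merge)→560, (A,merge)→600, (B,hash)→760, (B,nl)→1220, (A,nl)→1260; best=320 via (A,hash)
  {AD}: card=200; try (D,hash)→240, (A,hash)→240, (D,merge)→260, (A,merge)→260, (D,nl)→420, (A,nl)→420; best=240 via (D,hash)
  {BCD}: card=240; try (C,nl_idx)→1040, (D,hash)→1700, (C,merge)→2540, (B,hash)→3320, (C,hash)→3580, (D,merge)→5940 …(+4); best=1040 via (C,nl_idx)
  {ABC}: card=60; try (B,hash)→1100, (B,merge)→1500, (A,hash)→1700, (C,nl_idx)→2780, (C,hash)→3820, (C,merge)→5120 …(+4); best=1100 via (B,hash)
  {ACD}: card=500; try (D,hash)→580, (D,merge)→1200, (D,nl)→2280, (C,nl_idx)→2340, (A,hash)→2800, (C,hash)→3640 …(+4); best=580 via (D,hash)
  {ABD}: card=150; try (A,hash)→580, (D,hash)→820, (A,merge)→860, (B,hash)→1160, (A,nl)→1520, (B,merge)→2460 …(+3); best=580 via (A,hash)
  {ABCD}: card=15; try (D,hash)→1360, (A,hash)→1480, (D,merge)→1640, (C,nl_idx)→1795, (B,hash)→1800, (D,nl)→2300 …(+7); best=1360 via (D,hash)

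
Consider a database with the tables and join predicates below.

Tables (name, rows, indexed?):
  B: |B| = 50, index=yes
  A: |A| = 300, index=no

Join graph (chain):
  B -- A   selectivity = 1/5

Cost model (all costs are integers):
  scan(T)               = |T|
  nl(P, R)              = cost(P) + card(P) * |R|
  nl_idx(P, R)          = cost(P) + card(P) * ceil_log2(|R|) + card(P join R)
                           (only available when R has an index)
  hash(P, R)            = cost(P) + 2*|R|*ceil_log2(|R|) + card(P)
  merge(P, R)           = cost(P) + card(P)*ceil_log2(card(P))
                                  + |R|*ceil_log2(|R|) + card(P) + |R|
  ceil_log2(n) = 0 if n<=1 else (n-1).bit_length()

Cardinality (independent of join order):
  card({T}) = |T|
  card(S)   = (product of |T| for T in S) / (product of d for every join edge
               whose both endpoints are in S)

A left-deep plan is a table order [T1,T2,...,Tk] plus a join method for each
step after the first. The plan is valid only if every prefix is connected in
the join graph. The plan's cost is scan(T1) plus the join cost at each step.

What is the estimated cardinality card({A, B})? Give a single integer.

Tables in S: A(300), B(50)
Edges inside S: B-A(d=5)
numerator = 300 * 50 = 15000
denominator = 5 = 5
card(S) = 15000 / 5 = 3000

3000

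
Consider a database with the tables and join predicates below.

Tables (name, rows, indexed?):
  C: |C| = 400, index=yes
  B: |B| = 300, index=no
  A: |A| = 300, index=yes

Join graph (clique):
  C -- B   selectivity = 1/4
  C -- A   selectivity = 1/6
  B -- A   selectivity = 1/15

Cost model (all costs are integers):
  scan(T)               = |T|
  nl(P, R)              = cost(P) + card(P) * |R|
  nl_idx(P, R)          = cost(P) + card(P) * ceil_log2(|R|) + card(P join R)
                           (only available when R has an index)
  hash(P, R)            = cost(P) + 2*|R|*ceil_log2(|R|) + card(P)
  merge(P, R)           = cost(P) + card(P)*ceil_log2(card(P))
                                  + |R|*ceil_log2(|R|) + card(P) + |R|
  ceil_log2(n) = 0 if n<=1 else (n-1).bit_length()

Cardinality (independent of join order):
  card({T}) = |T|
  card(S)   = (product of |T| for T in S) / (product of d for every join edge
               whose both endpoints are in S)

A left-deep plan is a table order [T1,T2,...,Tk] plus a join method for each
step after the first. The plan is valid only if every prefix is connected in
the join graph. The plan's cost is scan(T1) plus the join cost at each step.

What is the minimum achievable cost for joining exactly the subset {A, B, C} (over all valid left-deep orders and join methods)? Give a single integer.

19200

Selinger DP over subsets of {A,B,C}:
  {C}: scan cost=400, card=400
  {B}: scan cost=300, card=300
  {A}: scan cost=300, card=300
  {BC}: card=30000; try (B,hash)→6200, (C,merge)→7300, (B,merge)→7400, (C,hash)→7800, (C,nl_idx)→33000, (C,nl)→120300 …(+1); best=6200 via (B,hash)
  {AC}: card=20000; try (A,hash)→6200, (C,merge)→7300, (A,merge)→7400, (C,hash)→7800, (C,nl_idx)→23000, (A,nl_idx)→24000 …(+2); best=6200 via (A,hash)
  {AB}: card=6000; try (B,hash)→6000, (A,hash)→6000, (B,merge)→6300, (A,merge)→6300, (A,nl_idx)→9000, (B,nl)→90300 …(+1); best=6000 via (B,hash)
  {ABC}: card=100000; try (C,hash)→19200, (B,hash)→31600, (A,hash)→41600, (C,merge)→94000, (C,nl_idx)→160000, (B,merge)→329200 …(+5); best=19200 via (C,hash)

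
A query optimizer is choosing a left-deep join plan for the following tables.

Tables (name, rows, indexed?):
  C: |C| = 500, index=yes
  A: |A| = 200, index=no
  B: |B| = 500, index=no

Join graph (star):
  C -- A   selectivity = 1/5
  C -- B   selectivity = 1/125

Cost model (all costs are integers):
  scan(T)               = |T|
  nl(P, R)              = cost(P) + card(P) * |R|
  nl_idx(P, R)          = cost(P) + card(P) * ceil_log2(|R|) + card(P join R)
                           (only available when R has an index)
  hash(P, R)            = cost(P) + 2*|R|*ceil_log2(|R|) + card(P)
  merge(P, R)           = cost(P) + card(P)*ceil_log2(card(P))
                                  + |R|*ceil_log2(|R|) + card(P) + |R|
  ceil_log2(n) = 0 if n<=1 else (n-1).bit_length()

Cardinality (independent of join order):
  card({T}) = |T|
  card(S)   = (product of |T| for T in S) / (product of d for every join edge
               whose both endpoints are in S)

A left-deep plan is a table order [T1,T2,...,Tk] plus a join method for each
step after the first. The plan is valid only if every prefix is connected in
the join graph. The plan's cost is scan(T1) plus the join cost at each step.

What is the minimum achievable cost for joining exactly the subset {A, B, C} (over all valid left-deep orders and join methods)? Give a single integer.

Selinger DP over subsets of {A,B,C}:
  {C}: scan cost=500, card=500
  {A}: scan cost=200, card=200
  {B}: scan cost=500, card=500
  {AC}: card=20000; try (A,hash)→4200, (C,merge)→7000, (A,merge)→7300, (C,hash)→9400, (C,nl_idx)→22000, (C,nl)→100200 …(+1); best=4200 via (A,hash)
  {BC}: card=2000; try (C,nl_idx)→7000, (C,hash)→10000, (B,hash)→10000, (C,merge)→10500, (B,merge)→10500, (C,nl)→250500 …(+1); best=7000 via (C,nl_idx)
  {ABC}: card=80000; try (A,hash)→12200, (A,merge)→32800, (B,hash)→33200, (B,merge)→329200, (A,nl)→407000, (B,nl)→10004200; best=12200 via (A,hash)

12200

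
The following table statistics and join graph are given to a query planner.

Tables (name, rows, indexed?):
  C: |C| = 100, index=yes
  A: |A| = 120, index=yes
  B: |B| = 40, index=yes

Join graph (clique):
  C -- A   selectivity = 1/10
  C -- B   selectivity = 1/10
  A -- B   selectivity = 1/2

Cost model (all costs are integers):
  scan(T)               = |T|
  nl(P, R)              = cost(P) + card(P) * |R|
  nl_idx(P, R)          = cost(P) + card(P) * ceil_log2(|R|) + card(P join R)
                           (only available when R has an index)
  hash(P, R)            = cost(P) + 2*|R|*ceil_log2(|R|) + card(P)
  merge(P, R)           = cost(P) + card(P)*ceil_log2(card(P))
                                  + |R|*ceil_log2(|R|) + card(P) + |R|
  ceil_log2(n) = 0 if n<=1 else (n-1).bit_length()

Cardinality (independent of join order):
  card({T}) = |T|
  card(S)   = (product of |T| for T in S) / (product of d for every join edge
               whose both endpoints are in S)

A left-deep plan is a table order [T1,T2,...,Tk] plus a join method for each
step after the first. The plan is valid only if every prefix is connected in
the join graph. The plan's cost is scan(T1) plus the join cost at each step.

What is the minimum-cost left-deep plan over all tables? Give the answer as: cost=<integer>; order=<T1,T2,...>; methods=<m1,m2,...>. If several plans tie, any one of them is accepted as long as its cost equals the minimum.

cost=2760; order=C,B,A; methods=hash,hash

Selinger DP (subsets sized 1..n):
  {C}: scan cost=100, card=100
  {A}: scan cost=120, card=120
  {B}: scan cost=40, card=40
  {AC}: card=1200; try (C,hash)→1640, (A,merge)→1860, (C,merge)→1880, (A,hash)→1880, (A,nl_idx)→2000, (C,nl_idx)→2160 …(+2); best=1640 via (C,hash)
  {BC}: card=400; try (B,hash)→680, (C,nl_idx)→720, (B,nl_idx)→1100, (C,merge)→1120, (B,merge)→1180, (C,hash)→1480 …(+2); best=680 via (B,hash)
  {AB}: card=2400; try (B,hash)→720, (A,merge)→1280, (B,merge)→1360, (A,hash)→1760, (A,nl_idx)→2720, (B,nl_idx)→3240 …(+2); best=720 via (B,hash)
  {ABC}: card=2400; try (A,hash)→2760, (B,hash)→3320, (C,hash)→4520, (A,merge)→5640, (A,nl_idx)→5880, (B,nl_idx)→11240 …(+6); best=2760 via (A,hash)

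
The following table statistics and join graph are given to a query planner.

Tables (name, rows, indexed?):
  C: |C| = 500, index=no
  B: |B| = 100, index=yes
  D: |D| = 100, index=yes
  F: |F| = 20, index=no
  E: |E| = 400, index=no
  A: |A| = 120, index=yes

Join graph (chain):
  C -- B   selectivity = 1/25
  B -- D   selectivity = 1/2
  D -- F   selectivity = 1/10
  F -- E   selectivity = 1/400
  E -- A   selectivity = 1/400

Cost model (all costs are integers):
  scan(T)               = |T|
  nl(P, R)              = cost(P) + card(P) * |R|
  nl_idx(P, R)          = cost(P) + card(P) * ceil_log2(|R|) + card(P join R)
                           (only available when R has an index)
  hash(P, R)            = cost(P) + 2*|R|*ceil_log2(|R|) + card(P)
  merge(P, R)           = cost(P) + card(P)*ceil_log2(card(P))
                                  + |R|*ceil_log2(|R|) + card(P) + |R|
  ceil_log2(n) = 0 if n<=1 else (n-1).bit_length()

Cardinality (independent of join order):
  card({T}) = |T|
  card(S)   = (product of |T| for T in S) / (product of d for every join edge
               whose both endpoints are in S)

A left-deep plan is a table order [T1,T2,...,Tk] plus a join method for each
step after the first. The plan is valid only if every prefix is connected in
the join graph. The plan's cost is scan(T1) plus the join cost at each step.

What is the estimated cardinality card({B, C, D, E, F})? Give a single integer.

200000

Tables in S: B(100), C(500), D(100), E(400), F(20)
Edges inside S: C-B(d=25), B-D(d=2), D-F(d=10), F-E(d=400)
numerator = 100 * 500 * 100 * 400 * 20 = 40000000000
denominator = 25 * 2 * 10 * 400 = 200000
card(S) = 40000000000 / 200000 = 200000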